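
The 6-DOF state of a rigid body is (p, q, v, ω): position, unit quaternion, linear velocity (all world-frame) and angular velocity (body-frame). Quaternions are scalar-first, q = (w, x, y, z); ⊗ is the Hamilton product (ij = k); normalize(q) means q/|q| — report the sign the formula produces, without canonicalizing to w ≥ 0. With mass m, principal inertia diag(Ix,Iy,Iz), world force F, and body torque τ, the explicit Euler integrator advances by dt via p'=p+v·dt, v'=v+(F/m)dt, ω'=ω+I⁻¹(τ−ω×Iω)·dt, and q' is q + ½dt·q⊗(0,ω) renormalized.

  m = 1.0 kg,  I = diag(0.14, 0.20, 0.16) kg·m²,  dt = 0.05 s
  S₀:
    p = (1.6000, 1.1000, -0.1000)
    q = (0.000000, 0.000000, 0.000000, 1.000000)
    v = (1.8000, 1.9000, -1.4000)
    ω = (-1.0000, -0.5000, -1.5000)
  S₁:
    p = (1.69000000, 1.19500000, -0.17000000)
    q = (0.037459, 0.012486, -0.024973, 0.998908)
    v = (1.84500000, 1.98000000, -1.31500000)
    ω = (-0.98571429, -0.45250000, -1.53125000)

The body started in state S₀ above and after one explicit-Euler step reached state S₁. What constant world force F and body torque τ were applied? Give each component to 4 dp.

velocity change Δv = (0.04500000, 0.08000000, 0.08500000)
m·(v₁−v₀)/dt = (0.9000, 1.6000, 1.7000)
Δω = ω₁−ω₀ = (0.01428571, 0.04750000, -0.03125000)
precession coupling = (-0.0300, -0.0300, 0.0300)
I·α + gyro = (0.0100, 0.1600, -0.0700)

F = (0.9000, 1.6000, 1.7000)
τ = (0.0100, 0.1600, -0.0700)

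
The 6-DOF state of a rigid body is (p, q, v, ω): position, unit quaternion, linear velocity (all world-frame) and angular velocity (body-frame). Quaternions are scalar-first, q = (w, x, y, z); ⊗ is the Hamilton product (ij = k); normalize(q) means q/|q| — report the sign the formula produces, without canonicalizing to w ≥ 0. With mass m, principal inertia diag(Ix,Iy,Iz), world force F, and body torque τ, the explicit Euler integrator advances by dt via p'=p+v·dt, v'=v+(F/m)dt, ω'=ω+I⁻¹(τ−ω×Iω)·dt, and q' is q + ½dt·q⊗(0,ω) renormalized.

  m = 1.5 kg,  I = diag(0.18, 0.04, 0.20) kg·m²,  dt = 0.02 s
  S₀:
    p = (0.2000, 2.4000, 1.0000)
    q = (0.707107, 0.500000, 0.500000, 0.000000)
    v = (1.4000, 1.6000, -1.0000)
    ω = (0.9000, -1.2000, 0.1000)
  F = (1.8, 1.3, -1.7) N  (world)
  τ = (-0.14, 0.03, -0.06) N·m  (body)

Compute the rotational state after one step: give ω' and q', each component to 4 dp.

ω' = (0.8866, -1.1841, 0.0789)
q' = (0.7085, 0.5068, 0.4910, -0.0098)

precession coupling ω×(Iω) = (-0.0192, -0.0018, 0.1512)
angular accel α = (-0.6711, 0.7950, -1.0560)
ω' = ω + α·dt = (0.8866, -1.1841, 0.0789)
q⊗(0,ω) = (0.1500000, 0.6863963, -0.8985284, -0.9792893)
q + ½dt·q⊗(0,ω), renormalized = (0.7085, 0.5068, 0.4910, -0.0098)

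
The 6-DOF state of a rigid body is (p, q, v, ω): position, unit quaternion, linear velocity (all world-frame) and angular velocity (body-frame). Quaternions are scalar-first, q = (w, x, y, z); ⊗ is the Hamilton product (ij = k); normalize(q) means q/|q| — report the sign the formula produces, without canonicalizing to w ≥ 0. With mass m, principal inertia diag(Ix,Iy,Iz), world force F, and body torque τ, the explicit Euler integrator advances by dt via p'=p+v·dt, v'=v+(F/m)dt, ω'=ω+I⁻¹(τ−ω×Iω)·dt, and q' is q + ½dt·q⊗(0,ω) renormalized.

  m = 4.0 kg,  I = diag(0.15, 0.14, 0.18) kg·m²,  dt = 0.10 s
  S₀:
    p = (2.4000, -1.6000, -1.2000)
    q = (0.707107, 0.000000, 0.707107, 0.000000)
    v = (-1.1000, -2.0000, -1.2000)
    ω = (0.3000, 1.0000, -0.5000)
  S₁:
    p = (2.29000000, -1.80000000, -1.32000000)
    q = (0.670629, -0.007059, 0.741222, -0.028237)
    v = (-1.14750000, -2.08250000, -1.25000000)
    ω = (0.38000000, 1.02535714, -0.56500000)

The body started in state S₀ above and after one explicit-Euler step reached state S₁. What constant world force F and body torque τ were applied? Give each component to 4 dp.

Δv = v₁−v₀ = (-0.04750000, -0.08250000, -0.05000000)
applied force F = (-1.9000, -3.3000, -2.0000)
Δω = ω₁−ω₀ = (0.08000000, 0.02535714, -0.06500000)
ω₀×(Iω₀) = (-0.0200, 0.0045, -0.0030)
applied torque τ = (0.1000, 0.0400, -0.1200)

F = (-1.9000, -3.3000, -2.0000)
τ = (0.1000, 0.0400, -0.1200)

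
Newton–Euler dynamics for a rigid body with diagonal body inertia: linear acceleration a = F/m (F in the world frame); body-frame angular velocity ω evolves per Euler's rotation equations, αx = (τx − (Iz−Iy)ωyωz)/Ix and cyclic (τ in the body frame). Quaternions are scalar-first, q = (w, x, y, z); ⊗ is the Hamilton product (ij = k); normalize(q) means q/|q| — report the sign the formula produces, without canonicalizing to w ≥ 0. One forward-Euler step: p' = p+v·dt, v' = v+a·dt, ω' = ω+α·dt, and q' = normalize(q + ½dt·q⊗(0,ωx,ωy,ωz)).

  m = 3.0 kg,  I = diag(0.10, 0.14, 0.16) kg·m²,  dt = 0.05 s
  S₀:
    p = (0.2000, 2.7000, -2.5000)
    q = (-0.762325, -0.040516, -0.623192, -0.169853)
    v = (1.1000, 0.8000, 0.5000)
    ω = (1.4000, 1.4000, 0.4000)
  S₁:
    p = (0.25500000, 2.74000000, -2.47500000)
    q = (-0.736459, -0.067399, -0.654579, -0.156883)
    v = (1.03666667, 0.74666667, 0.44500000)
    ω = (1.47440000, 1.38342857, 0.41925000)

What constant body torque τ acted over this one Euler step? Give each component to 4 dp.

ω₁ − ω₀ = (0.07440000, -0.01657143, 0.01925000)
ω₀×(Iω₀) = (0.0112, -0.0336, 0.0784)
τ = I·(Δω/dt) + ω₀×(Iω₀) = (0.1600, -0.0800, 0.1400)

τ = (0.1600, -0.0800, 0.1400)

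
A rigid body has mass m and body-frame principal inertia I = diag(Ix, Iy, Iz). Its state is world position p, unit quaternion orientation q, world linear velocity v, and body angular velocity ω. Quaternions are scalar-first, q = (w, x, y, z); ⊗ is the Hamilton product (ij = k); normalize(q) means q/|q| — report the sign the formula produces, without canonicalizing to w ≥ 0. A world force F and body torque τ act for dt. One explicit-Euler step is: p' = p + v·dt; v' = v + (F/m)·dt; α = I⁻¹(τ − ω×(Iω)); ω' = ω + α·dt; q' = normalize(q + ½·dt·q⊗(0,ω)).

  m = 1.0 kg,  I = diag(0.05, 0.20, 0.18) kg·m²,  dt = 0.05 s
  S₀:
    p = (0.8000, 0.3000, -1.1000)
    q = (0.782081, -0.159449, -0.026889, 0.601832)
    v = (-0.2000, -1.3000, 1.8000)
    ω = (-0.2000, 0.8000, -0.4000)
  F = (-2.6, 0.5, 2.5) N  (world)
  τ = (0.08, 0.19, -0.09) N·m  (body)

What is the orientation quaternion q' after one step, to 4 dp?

2q̇ = q⊗(0,ω) = (0.2303542, -0.6271262, 0.4415188, -0.4457694)
q' = normalize(q + ½dt·q⊗(0,ω)) = (0.7876, -0.1751, -0.0158, 0.5905)

q' = (0.7876, -0.1751, -0.0158, 0.5905)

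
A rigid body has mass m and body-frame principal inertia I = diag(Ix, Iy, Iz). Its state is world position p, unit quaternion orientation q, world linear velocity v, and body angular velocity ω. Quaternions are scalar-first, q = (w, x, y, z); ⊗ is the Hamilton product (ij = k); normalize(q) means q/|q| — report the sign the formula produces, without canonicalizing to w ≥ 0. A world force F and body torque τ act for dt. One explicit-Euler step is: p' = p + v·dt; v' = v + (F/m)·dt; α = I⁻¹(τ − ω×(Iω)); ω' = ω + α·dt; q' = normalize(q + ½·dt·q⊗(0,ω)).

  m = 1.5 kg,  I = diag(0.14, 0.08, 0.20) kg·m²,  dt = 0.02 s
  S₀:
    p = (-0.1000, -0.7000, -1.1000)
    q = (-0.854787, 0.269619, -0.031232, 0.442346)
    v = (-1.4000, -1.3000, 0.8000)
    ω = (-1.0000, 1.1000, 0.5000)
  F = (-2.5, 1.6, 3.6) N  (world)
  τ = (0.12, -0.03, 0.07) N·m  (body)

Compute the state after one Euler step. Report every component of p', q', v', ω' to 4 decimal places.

new position p' = (-0.1280, -0.7260, -1.0840)
new velocity v' = (-1.4333, -1.2787, 0.8480)
ω×(Iω) gyroscopic = (0.0660, 0.0300, 0.0660)
α = I⁻¹(τ − ω×Iω) = (0.3857, -0.7500, 0.0200)
ω' = ω + α·dt = (-0.9923, 1.0850, 0.5004)
q⊗(0,ω) = (0.0828012, 0.3525904, -1.5174212, -0.1620446)
q + ½dt·q⊗(0,ω), renormalized = (-0.8539, 0.2731, -0.0464, 0.4407)

p' = (-0.1280, -0.7260, -1.0840)
q' = (-0.8539, 0.2731, -0.0464, 0.4407)
v' = (-1.4333, -1.2787, 0.8480)
ω' = (-0.9923, 1.0850, 0.5004)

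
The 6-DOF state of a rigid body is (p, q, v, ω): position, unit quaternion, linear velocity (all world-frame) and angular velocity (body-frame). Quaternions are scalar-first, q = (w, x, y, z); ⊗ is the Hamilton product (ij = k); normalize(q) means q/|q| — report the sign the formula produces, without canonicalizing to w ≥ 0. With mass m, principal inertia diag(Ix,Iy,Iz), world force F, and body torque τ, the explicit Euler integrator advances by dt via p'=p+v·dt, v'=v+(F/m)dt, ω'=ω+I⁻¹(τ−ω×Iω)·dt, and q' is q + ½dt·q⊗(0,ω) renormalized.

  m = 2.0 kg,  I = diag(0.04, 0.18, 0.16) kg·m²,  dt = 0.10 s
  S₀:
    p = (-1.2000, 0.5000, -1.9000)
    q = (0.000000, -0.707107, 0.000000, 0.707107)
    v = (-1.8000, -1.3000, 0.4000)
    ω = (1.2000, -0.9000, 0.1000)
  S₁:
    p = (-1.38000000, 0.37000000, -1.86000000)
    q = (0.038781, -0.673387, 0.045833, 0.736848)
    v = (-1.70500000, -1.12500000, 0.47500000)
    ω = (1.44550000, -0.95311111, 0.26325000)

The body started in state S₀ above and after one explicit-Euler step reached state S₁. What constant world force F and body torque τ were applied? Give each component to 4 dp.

F = (1.9000, 3.5000, 1.5000)
τ = (0.1000, -0.1100, 0.1100)

velocity change Δv = (0.09500000, 0.17500000, 0.07500000)
applied force F = (1.9000, 3.5000, 1.5000)
Δω = ω₁−ω₀ = (0.24550000, -0.05311111, 0.16325000)
I·α + gyro = (0.1000, -0.1100, 0.1100)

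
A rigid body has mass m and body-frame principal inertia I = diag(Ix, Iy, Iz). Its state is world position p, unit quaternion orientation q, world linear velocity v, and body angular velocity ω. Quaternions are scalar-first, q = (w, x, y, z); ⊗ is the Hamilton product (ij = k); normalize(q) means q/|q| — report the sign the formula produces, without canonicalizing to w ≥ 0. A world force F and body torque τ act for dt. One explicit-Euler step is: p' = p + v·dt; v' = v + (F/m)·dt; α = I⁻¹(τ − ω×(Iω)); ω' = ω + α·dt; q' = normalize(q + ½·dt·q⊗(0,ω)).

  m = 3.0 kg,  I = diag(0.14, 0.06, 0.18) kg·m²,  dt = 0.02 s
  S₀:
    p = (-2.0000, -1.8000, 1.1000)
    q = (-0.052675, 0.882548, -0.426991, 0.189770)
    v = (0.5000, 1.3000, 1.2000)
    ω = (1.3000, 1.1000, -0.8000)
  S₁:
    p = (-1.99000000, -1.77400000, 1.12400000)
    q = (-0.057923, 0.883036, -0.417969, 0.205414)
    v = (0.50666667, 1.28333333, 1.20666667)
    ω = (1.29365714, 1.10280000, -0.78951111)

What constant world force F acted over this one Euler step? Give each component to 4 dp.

F = (1.0000, -2.5000, 1.0000)

v₁ − v₀ = (0.00666667, -0.01666667, 0.00666667)
F = m·Δv/dt = (1.0000, -2.5000, 1.0000)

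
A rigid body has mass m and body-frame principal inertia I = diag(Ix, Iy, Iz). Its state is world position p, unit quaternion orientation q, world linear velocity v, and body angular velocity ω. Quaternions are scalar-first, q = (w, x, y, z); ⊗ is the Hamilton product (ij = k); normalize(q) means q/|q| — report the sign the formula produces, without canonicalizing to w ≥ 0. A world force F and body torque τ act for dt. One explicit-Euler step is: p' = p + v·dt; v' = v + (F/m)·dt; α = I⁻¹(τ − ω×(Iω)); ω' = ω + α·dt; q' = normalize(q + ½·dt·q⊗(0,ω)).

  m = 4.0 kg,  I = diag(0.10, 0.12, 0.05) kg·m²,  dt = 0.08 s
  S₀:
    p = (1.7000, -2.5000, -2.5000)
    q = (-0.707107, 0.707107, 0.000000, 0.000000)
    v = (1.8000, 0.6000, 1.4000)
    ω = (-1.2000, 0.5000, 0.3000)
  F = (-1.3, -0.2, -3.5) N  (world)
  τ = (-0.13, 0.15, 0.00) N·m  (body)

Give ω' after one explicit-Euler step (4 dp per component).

ω' = (-1.2956, 0.6120, 0.3192)

precession coupling ω×(Iω) = (-0.0105, -0.0180, -0.0120)
angular accel α = (-1.1950, 1.4000, 0.2400)
ω' = ω + α·dt = (-1.2956, 0.6120, 0.3192)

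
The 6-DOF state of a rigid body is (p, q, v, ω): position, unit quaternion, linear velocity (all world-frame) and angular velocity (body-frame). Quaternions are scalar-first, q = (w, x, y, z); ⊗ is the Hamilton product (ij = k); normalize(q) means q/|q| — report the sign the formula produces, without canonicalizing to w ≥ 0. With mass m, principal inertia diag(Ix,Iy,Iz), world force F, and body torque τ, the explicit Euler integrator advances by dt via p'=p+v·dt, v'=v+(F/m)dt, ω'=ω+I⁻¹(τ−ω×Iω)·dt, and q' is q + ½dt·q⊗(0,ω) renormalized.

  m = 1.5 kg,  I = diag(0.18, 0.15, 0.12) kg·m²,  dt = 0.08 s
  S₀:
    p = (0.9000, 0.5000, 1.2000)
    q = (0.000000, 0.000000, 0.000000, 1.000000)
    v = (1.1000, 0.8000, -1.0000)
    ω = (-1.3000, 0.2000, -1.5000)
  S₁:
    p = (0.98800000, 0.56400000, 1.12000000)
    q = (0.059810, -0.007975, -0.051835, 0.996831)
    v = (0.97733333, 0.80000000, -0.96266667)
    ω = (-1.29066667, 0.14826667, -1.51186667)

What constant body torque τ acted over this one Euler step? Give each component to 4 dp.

τ = (0.0300, 0.0200, -0.0100)

ω₁ − ω₀ = (0.00933333, -0.05173333, -0.01186667)
ω₀×(Iω₀) = (0.0090, 0.1170, 0.0078)
I·α + gyro = (0.0300, 0.0200, -0.0100)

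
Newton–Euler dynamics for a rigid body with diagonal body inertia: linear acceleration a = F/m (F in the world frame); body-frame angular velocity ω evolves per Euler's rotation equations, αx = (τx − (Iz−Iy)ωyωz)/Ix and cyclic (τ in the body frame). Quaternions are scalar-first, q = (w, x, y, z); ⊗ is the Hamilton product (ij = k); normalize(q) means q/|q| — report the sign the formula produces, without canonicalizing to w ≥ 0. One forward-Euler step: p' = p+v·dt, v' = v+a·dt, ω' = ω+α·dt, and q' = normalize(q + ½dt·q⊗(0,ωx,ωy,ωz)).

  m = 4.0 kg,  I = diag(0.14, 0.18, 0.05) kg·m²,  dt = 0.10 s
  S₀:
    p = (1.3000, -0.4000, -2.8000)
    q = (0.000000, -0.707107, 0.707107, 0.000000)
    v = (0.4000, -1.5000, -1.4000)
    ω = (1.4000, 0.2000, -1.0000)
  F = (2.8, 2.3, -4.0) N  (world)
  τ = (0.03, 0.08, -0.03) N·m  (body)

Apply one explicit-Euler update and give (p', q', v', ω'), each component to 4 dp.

p' = (1.3400, -0.5500, -2.9400)
q' = (0.0423, -0.7397, 0.6692, -0.0564)
v' = (0.4700, -1.4425, -1.5000)
ω' = (1.4029, 0.3144, -1.0824)

a = F/m = (0.7000, 0.5750, -1.0000)
new position p' = (1.3400, -0.5500, -2.9400)
v' = v + a·dt = (0.4700, -1.4425, -1.5000)
(τ − ω×Iω)/I = (0.0286, 1.1444, -0.8240)
new body rate ω' = (1.4029, 0.3144, -1.0824)
Hamilton product q⊗(0,ω) = (0.8485284, -0.7071070, -0.7071070, -1.1313712)
q' = normalize(q + ½dt·q⊗(0,ω)) = (0.0423, -0.7397, 0.6692, -0.0564)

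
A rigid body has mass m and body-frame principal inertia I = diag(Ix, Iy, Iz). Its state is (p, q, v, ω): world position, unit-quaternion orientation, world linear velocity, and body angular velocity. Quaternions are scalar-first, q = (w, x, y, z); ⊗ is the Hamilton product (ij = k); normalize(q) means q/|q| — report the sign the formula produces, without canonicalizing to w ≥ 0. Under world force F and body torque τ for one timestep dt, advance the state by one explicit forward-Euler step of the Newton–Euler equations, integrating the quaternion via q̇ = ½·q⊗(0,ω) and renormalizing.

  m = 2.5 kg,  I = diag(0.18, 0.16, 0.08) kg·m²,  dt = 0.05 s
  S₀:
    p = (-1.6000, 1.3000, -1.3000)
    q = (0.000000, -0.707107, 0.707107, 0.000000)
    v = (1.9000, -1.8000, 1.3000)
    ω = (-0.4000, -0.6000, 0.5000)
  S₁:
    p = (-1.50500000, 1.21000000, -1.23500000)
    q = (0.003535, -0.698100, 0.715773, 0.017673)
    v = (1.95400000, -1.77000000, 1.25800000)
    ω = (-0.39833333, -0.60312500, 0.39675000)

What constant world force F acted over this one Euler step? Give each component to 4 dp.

Δv = v₁−v₀ = (0.05400000, 0.03000000, -0.04200000)
F = m·Δv/dt = (2.7000, 1.5000, -2.1000)

F = (2.7000, 1.5000, -2.1000)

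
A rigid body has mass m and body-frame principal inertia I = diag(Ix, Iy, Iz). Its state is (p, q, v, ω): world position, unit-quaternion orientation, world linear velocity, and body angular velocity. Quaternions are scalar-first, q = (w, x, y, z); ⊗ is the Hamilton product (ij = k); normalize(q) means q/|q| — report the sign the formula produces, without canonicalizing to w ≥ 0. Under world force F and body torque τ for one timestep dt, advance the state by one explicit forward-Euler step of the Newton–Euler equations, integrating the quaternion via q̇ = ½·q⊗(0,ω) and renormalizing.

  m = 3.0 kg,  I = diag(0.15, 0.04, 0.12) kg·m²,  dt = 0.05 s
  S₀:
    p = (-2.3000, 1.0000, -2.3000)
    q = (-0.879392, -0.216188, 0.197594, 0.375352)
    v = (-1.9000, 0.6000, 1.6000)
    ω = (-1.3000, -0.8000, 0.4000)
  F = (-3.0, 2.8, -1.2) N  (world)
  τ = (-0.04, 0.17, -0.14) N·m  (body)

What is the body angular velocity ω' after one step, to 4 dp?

ω' = (-1.3048, -0.5680, 0.3893)

gyro term ω×Iω = (-0.0256, -0.0156, -0.1144)
angular accel α = (-0.0960, 4.6400, -0.2133)
ω' = ω + α·dt = (-1.3048, -0.5680, 0.3893)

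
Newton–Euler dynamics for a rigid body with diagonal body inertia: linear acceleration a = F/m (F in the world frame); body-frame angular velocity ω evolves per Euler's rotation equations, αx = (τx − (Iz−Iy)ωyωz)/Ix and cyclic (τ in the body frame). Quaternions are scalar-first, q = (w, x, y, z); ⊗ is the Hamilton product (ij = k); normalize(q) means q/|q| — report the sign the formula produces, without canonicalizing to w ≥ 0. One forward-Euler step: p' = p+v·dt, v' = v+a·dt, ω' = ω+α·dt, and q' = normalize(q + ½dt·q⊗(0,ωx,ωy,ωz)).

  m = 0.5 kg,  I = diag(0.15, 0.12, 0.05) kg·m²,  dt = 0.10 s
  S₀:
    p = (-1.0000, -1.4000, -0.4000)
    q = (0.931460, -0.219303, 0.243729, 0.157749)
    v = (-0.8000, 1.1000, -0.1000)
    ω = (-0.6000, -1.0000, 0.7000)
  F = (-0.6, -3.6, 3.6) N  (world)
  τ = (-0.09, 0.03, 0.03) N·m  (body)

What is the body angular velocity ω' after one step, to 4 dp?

ω×(Iω) gyroscopic = (0.0490, -0.0420, -0.0180)
α = I⁻¹(τ − ω×Iω) = (-0.9267, 0.6000, 0.9600)
new body rate ω' = (-0.6927, -0.9400, 0.7960)

ω' = (-0.6927, -0.9400, 0.7960)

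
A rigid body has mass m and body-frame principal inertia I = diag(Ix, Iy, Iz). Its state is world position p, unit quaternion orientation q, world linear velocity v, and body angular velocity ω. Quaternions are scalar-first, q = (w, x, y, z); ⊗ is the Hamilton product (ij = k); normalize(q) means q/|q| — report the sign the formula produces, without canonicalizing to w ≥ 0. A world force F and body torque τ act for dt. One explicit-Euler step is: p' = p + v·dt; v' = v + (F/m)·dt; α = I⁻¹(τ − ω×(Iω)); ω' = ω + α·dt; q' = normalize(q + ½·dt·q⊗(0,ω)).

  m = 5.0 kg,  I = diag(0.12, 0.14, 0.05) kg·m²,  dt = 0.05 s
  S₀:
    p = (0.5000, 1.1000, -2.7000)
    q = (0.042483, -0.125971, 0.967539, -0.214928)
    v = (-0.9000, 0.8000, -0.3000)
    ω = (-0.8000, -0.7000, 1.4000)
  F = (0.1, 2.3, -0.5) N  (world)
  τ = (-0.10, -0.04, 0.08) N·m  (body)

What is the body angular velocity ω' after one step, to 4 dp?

gyro term ω×Iω = (0.0882, -0.0784, 0.0112)
α = I⁻¹(τ − ω×Iω) = (-1.5683, 0.2743, 1.3760)
new body rate ω' = (-0.8784, -0.6863, 1.4688)

ω' = (-0.8784, -0.6863, 1.4688)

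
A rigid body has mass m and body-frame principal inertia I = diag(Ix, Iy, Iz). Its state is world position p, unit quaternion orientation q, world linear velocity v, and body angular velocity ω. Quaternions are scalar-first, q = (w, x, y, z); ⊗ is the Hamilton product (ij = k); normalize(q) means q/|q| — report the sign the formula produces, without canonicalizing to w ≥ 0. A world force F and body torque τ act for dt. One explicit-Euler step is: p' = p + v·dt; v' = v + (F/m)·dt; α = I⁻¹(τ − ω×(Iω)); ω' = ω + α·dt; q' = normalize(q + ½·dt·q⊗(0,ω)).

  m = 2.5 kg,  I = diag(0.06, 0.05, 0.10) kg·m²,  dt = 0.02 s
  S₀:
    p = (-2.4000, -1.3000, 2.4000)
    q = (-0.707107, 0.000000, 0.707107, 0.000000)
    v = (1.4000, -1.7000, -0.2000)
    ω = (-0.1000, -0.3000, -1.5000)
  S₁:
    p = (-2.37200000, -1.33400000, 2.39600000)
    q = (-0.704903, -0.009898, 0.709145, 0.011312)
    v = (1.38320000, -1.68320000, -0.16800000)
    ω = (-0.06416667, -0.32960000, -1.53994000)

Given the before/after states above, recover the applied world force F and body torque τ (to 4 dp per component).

v₁ − v₀ = (-0.01680000, 0.01680000, 0.03200000)
F = m·Δv/dt = (-2.1000, 2.1000, 4.0000)
Δω = ω₁−ω₀ = (0.03583333, -0.02960000, -0.03994000)
applied torque τ = (0.1300, -0.0800, -0.2000)

F = (-2.1000, 2.1000, 4.0000)
τ = (0.1300, -0.0800, -0.2000)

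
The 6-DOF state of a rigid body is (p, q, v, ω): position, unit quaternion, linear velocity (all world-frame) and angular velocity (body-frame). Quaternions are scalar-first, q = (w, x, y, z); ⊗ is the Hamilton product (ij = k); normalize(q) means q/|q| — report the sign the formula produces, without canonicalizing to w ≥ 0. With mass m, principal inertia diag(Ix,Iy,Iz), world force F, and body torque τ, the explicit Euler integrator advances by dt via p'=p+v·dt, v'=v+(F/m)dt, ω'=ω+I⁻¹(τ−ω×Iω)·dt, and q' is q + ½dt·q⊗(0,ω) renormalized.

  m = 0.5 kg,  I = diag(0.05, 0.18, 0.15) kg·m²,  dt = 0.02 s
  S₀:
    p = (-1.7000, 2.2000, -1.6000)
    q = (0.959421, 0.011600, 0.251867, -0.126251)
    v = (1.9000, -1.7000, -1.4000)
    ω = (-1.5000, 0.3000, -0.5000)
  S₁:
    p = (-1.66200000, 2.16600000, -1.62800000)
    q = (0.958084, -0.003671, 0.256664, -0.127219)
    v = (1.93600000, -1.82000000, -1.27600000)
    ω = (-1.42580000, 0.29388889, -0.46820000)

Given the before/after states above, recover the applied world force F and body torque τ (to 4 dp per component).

velocity change Δv = (0.03600000, -0.12000000, 0.12400000)
m·(v₁−v₀)/dt = (0.9000, -3.0000, 3.1000)
ω₁ − ω₀ = (0.07420000, -0.00611111, 0.03180000)
ω₀×(Iω₀) = (0.0045, -0.0750, -0.0585)
τ = I·(Δω/dt) + ω₀×(Iω₀) = (0.1900, -0.1300, 0.1800)

F = (0.9000, -3.0000, 3.1000)
τ = (0.1900, -0.1300, 0.1800)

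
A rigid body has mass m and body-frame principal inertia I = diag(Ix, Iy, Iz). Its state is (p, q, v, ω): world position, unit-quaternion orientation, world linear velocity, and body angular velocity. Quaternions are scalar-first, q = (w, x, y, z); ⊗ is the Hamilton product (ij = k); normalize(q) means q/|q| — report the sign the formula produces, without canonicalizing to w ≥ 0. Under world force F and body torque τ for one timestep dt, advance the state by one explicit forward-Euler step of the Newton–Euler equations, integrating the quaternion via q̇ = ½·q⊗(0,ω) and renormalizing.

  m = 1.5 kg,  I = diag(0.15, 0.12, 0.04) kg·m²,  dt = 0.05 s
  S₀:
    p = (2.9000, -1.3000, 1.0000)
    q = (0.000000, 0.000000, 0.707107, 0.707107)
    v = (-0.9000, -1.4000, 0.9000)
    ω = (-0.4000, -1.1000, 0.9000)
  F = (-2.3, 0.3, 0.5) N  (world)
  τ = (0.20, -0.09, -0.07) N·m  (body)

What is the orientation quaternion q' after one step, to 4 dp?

q' = (0.0035, 0.0353, 0.6996, 0.7137)

2q̇ = q⊗(0,ω) = (0.1414214, 1.4142140, -0.2828428, 0.2828428)
q + ½dt·q⊗(0,ω), renormalized = (0.0035, 0.0353, 0.6996, 0.7137)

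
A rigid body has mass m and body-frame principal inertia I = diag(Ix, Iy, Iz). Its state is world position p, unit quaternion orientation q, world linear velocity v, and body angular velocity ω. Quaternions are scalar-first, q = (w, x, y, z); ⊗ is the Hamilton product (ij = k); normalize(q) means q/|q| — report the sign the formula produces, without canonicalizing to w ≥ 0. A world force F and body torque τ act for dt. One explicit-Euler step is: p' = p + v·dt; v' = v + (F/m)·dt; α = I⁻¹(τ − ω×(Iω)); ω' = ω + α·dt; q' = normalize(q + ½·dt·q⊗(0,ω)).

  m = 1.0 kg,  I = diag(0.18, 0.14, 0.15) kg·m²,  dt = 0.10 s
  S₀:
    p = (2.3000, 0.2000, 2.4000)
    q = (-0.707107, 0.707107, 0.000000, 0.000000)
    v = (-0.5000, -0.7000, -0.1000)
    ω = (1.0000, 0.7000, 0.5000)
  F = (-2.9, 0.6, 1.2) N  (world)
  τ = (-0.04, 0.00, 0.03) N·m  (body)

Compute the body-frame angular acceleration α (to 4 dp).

α = (-0.2417, -0.1071, 0.3867)

ω×(Iω) gyroscopic = (0.0035, 0.0150, -0.0280)
angular accel α = (-0.2417, -0.1071, 0.3867)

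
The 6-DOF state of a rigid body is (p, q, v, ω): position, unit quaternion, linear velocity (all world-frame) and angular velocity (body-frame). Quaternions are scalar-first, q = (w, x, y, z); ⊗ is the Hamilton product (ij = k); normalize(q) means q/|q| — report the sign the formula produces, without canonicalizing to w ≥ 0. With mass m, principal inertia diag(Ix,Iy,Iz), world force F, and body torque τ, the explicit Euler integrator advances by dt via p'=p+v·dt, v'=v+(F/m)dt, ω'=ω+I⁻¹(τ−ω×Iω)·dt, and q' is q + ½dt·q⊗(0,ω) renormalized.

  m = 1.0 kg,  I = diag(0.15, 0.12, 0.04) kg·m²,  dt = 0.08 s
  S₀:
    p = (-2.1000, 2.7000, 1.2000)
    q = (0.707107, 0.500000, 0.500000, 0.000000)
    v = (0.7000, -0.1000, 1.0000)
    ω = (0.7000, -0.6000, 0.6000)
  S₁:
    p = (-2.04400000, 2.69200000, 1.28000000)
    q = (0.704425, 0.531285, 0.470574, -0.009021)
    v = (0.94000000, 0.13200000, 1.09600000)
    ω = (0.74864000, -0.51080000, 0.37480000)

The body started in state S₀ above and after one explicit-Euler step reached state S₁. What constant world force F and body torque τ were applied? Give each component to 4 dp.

rate change Δω = (0.04864000, 0.08920000, -0.22520000)
applied torque τ = (0.1200, 0.1800, -0.1000)
Δv = v₁−v₀ = (0.24000000, 0.23200000, 0.09600000)
applied force F = (3.0000, 2.9000, 1.2000)

F = (3.0000, 2.9000, 1.2000)
τ = (0.1200, 0.1800, -0.1000)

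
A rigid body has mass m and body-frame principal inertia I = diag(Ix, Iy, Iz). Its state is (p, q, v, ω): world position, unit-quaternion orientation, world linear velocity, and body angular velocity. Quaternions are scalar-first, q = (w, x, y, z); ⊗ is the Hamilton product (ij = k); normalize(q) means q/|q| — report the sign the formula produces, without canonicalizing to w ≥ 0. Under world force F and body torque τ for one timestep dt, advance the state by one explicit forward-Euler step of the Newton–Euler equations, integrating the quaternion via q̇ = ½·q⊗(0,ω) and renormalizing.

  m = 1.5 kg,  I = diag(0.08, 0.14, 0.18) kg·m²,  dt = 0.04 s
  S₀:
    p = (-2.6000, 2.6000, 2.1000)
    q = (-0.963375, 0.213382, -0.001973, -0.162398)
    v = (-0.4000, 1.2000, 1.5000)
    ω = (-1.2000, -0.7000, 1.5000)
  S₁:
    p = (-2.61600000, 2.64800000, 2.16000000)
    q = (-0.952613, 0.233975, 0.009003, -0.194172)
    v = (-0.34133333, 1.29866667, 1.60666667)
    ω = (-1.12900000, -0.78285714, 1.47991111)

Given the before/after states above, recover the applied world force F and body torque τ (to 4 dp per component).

F = (2.2000, 3.7000, 4.0000)
τ = (0.1000, -0.1100, -0.0400)

rate change Δω = (0.07100000, -0.08285714, -0.02008889)
ω₀×(Iω₀) = (-0.0420, 0.1800, 0.0504)
I·α + gyro = (0.1000, -0.1100, -0.0400)
Δv = v₁−v₀ = (0.05866667, 0.09866667, 0.10666667)
applied force F = (2.2000, 3.7000, 4.0000)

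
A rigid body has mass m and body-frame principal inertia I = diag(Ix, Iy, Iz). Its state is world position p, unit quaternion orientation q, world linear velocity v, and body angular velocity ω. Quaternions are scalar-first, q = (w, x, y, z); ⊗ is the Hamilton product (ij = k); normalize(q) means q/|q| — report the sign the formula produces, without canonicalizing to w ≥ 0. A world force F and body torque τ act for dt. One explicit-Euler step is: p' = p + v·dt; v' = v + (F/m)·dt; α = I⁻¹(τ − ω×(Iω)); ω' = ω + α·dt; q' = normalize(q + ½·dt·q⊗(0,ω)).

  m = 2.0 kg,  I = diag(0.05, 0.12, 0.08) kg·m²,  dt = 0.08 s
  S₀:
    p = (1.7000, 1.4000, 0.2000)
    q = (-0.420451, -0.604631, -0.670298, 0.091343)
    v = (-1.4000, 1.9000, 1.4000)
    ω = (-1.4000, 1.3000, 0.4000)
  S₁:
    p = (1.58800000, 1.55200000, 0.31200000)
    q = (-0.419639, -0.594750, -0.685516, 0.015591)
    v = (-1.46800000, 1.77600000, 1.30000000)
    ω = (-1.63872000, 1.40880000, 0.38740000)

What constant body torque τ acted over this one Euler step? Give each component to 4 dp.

ω₁ − ω₀ = (-0.23872000, 0.10880000, -0.01260000)
I·α + gyro = (-0.1700, 0.1800, -0.1400)

τ = (-0.1700, 0.1800, -0.1400)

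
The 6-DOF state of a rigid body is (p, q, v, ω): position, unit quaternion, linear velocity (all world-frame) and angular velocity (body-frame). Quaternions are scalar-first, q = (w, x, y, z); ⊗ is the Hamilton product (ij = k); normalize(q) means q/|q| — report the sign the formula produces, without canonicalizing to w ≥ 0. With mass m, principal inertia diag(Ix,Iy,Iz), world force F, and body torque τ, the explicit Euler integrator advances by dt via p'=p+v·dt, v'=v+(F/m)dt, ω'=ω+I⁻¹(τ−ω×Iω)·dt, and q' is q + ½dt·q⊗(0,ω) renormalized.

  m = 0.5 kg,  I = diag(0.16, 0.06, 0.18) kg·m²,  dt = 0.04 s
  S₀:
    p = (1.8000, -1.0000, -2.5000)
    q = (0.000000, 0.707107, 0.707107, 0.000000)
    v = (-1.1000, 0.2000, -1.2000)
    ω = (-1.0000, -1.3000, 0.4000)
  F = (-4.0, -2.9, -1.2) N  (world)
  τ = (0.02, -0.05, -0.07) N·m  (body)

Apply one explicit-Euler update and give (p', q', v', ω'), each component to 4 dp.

p' = (1.7560, -0.9920, -2.5480)
q' = (0.0325, 0.7124, 0.7011, -0.0042)
v' = (-1.4200, -0.0320, -1.2960)
ω' = (-0.9794, -1.3387, 0.4133)

angular accel α = (0.5150, -0.9667, 0.3333)
ω' = ω + α·dt = (-0.9794, -1.3387, 0.4133)
Hamilton product q⊗(0,ω) = (1.6263461, 0.2828428, -0.2828428, -0.2121321)
q' = normalize(q + ½dt·q⊗(0,ω)) = (0.0325, 0.7124, 0.7011, -0.0042)
linear accel F/m = (-8.0000, -5.8000, -2.4000)
p + v·dt = (1.7560, -0.9920, -2.5480)
new velocity v' = (-1.4200, -0.0320, -1.2960)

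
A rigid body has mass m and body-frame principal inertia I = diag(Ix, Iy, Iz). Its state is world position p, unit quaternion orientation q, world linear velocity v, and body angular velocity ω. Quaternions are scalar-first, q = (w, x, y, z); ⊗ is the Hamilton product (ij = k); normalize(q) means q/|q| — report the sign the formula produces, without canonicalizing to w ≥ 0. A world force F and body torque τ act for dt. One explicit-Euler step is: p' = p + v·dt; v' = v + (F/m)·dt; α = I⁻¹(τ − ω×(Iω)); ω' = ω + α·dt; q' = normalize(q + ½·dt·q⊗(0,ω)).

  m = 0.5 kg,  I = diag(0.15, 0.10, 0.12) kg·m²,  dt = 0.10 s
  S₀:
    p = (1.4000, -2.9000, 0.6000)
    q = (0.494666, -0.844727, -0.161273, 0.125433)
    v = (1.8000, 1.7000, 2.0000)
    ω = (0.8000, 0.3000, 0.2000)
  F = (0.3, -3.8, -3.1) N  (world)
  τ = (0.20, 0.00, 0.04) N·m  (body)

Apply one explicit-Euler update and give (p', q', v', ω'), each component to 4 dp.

p' = (1.5800, -2.7300, 0.8000)
q' = (0.5291, -0.8276, -0.1403, 0.1240)
v' = (1.8600, 0.9400, 1.3800)
ω' = (0.9325, 0.2952, 0.2433)

ω×(Iω) gyroscopic = (0.0012, 0.0048, -0.0120)
(τ − ω×Iω)/I = (1.3253, -0.0480, 0.4333)
ω + α·dt = (0.9325, 0.2952, 0.2433)
Hamilton product q⊗(0,ω) = (0.6990769, 0.3258483, 0.4176916, -0.0254665)
updated quaternion q' = (0.5291, -0.8276, -0.1403, 0.1240)
a = F/m = (0.6000, -7.6000, -6.2000)
p' = p + v·dt = (1.5800, -2.7300, 0.8000)
v + (F/m)dt = (1.8600, 0.9400, 1.3800)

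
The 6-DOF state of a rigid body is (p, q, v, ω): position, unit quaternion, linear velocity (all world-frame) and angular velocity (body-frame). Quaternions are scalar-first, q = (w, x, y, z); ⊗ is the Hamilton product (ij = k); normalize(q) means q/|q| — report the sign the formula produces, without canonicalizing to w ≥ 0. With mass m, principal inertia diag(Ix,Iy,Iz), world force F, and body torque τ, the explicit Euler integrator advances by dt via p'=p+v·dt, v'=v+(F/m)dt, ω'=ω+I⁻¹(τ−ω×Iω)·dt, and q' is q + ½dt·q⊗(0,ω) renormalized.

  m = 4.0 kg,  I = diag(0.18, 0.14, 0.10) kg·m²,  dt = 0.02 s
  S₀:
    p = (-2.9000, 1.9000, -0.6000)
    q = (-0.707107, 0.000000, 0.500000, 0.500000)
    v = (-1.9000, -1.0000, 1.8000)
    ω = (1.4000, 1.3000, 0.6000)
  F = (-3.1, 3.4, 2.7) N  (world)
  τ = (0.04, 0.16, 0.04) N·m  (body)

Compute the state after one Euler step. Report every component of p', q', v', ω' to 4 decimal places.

p + v·dt = (-2.9380, 1.8800, -0.5640)
v' = v + a·dt = (-1.9155, -0.9830, 1.8135)
(τ − ω×Iω)/I = (0.3956, 0.6629, 1.1280)
new body rate ω' = (1.4079, 1.3133, 0.6226)
Hamilton product q⊗(0,ω) = (-0.9500000, -1.3399498, -0.2192391, -1.1242642)
q + ½dt·q⊗(0,ω), renormalized = (-0.7165, -0.0134, 0.4977, 0.4887)

p' = (-2.9380, 1.8800, -0.5640)
q' = (-0.7165, -0.0134, 0.4977, 0.4887)
v' = (-1.9155, -0.9830, 1.8135)
ω' = (1.4079, 1.3133, 0.6226)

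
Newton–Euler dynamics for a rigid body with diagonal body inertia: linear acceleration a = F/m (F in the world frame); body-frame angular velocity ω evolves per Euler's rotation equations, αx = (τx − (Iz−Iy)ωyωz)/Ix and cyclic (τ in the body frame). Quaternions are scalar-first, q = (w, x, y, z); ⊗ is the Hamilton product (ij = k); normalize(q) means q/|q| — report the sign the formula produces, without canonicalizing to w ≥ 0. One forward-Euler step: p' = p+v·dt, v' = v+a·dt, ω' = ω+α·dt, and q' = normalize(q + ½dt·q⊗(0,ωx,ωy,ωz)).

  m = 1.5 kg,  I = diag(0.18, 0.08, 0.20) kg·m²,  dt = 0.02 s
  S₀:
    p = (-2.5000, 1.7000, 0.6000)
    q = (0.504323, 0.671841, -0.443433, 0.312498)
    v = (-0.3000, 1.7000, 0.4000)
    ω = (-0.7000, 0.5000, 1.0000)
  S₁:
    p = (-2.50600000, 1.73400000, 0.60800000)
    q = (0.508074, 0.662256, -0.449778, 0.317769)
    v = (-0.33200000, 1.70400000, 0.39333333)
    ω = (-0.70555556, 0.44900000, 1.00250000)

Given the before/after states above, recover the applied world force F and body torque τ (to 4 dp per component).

F = (-2.4000, 0.3000, -0.5000)
τ = (0.0100, -0.1900, 0.0600)

v₁ − v₀ = (-0.03200000, 0.00400000, -0.00666667)
F = m·Δv/dt = (-2.4000, 0.3000, -0.5000)
rate change Δω = (-0.00555556, -0.05100000, 0.00250000)
ω₀×(Iω₀) = (0.0600, 0.0140, 0.0350)
I·α + gyro = (0.0100, -0.1900, 0.0600)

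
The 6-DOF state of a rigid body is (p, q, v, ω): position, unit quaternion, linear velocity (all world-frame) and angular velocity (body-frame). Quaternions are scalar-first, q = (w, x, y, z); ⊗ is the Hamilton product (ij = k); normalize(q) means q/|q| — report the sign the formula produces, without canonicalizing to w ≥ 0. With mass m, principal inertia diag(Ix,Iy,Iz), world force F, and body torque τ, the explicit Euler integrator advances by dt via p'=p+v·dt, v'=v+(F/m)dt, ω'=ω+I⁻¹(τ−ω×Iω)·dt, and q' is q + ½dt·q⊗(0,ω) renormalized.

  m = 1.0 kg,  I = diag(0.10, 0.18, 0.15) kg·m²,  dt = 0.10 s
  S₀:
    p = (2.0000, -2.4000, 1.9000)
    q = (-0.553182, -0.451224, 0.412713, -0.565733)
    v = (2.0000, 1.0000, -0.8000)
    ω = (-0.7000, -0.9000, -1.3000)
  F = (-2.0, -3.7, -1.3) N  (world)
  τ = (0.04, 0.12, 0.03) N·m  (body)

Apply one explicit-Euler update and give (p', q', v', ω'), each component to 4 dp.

(τ − ω×Iω)/I = (0.7510, 0.9194, -0.1360)
ω' = ω + α·dt = (-0.6249, -0.8081, -1.3136)
Hamilton product q⊗(0,ω) = (-0.6798680, -0.6584592, 0.3072857, 1.4141373)
q' = normalize(q + ½dt·q⊗(0,ω)) = (-0.5850, -0.4823, 0.4265, -0.4932)
new position p' = (2.2000, -2.3000, 1.8200)
v + (F/m)dt = (1.8000, 0.6300, -0.9300)

p' = (2.2000, -2.3000, 1.8200)
q' = (-0.5850, -0.4823, 0.4265, -0.4932)
v' = (1.8000, 0.6300, -0.9300)
ω' = (-0.6249, -0.8081, -1.3136)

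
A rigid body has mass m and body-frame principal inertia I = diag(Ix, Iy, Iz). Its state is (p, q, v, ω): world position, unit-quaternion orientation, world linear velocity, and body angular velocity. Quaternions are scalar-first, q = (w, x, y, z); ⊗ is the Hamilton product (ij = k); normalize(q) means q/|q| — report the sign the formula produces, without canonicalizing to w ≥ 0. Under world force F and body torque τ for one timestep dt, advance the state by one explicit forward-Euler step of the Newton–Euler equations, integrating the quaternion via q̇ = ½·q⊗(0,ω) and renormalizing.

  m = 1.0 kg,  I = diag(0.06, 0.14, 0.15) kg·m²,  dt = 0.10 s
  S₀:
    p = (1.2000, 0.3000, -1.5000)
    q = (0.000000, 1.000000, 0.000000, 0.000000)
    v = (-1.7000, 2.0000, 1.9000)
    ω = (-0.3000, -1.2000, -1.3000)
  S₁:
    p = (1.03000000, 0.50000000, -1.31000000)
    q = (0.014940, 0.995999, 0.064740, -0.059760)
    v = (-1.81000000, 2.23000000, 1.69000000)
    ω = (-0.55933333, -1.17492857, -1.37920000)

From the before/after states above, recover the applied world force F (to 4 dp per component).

v₁ − v₀ = (-0.11000000, 0.23000000, -0.21000000)
F = m·Δv/dt = (-1.1000, 2.3000, -2.1000)

F = (-1.1000, 2.3000, -2.1000)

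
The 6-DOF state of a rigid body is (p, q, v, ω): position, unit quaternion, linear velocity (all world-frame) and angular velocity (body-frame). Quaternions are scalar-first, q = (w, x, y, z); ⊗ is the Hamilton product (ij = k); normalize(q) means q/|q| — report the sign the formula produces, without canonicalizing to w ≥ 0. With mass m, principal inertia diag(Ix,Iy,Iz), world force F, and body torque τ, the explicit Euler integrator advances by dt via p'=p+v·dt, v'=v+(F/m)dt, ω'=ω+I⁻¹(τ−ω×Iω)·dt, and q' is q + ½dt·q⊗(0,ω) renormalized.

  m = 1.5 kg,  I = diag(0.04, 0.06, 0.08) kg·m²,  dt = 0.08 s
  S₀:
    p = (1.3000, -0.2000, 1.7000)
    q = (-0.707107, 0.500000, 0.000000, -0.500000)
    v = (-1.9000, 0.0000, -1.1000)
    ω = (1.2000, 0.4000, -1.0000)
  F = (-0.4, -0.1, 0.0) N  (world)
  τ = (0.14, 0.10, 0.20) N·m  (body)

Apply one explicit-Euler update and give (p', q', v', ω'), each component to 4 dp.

p' = (1.1480, -0.2000, 1.6120)
q' = (-0.7495, 0.4731, -0.0153, -0.4628)
v' = (-1.9213, -0.0053, -1.1000)
ω' = (1.4960, 0.4693, -0.8096)

linear accel F/m = (-0.2667, -0.0667, 0.0000)
p' = p + v·dt = (1.1480, -0.2000, 1.6120)
v' = v + a·dt = (-1.9213, -0.0053, -1.1000)
precession coupling ω×(Iω) = (-0.0080, 0.0480, 0.0096)
(τ − ω×Iω)/I = (3.7000, 0.8667, 2.3800)
ω' = ω + α·dt = (1.4960, 0.4693, -0.8096)
Hamilton product q⊗(0,ω) = (-1.1000000, -0.6485284, -0.3828428, 0.9071070)
q + ½dt·q⊗(0,ω), renormalized = (-0.7495, 0.4731, -0.0153, -0.4628)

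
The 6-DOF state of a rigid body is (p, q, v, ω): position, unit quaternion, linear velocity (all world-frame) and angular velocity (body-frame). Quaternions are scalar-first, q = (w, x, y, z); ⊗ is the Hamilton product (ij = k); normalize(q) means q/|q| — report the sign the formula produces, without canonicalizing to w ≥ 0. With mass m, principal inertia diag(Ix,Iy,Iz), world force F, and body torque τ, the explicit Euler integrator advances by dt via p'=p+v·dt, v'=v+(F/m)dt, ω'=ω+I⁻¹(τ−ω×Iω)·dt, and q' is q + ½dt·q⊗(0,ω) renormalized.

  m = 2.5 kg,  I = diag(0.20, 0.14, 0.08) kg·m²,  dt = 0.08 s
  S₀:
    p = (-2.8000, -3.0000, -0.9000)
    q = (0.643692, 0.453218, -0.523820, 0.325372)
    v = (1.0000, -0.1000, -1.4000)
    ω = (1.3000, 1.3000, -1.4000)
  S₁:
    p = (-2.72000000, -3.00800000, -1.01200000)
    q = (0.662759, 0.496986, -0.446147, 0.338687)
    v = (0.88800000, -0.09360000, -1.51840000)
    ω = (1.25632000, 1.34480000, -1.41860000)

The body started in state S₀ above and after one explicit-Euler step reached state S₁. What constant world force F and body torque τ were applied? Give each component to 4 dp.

F = (-3.5000, 0.2000, -3.7000)
τ = (0.0000, -0.1400, -0.1200)

Δv = v₁−v₀ = (-0.11200000, 0.00640000, -0.11840000)
m·(v₁−v₀)/dt = (-3.5000, 0.2000, -3.7000)
rate change Δω = (-0.04368000, 0.04480000, -0.01860000)
gyro term ω₀×Iω₀ = (0.1092, -0.2184, -0.1014)
applied torque τ = (0.0000, -0.1400, -0.1200)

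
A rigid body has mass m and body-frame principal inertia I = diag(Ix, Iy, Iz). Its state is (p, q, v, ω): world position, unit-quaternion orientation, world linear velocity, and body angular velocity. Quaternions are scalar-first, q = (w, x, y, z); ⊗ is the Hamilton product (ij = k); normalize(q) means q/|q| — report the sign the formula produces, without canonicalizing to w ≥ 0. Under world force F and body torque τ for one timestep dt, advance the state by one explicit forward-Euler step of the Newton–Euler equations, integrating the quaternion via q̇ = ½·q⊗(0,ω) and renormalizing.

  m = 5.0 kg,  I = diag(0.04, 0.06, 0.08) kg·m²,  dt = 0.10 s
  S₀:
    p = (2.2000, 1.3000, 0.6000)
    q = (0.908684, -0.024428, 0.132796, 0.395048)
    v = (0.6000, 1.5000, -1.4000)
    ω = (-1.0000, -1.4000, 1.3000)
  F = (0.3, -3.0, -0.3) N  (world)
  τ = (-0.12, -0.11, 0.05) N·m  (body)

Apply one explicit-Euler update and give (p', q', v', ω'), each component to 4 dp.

p' = (2.2600, 1.4500, 0.4600)
q' = (0.8859, -0.0334, 0.0507, 0.4598)
v' = (0.6060, 1.4400, -1.4060)
ω' = (-1.2090, -1.6700, 1.3275)

new position p' = (2.2600, 1.4500, 0.4600)
new velocity v' = (0.6060, 1.4400, -1.4060)
gyro term ω×Iω = (-0.0364, 0.0520, 0.0280)
(τ − ω×Iω)/I = (-2.0900, -2.7000, 0.2750)
ω' = ω + α·dt = (-1.2090, -1.6700, 1.3275)
q⊗(0,ω) = (-0.3520760, -0.1829820, -1.6354492, 1.3482844)
updated quaternion q' = (0.8859, -0.0334, 0.0507, 0.4598)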